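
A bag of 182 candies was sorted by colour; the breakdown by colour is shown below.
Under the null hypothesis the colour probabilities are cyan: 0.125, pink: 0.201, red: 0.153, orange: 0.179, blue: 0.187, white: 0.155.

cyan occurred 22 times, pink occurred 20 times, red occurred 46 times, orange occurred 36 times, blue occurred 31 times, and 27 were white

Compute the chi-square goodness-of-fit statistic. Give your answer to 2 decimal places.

Expected counts E_i = n·p_i: 182×0.125 = 22.75, 182×0.201 = 36.582, 182×0.153 = 27.846, 182×0.179 = 32.578, 182×0.187 = 34.034, 182×0.155 = 28.21.
cat         O        E   (O−E)²/E
cyan       22    22.75      0.025
pink       20   36.582      7.516
red        46   27.846     11.835
orange     36   32.578      0.359
blue       31   34.034      0.270
white      27    28.21      0.052
Sum = 20.06

20.06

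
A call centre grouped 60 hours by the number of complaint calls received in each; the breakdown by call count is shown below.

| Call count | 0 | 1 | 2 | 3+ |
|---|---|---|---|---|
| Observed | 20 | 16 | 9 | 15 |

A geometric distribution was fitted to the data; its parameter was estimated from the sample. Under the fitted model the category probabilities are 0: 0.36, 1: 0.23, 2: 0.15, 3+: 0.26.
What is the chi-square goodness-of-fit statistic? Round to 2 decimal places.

Expected counts E_i = n·p_i: 60×0.36 = 21.6, 60×0.23 = 13.8, 60×0.15 = 9, 60×0.26 = 15.6.
χ² = (20−21.6)²/21.6 + (16−13.8)²/13.8 + (9−9)²/9 + (15−15.6)²/15.6
   = 0.119 + 0.351 + 0.000 + 0.023
Sum = 0.49

0.49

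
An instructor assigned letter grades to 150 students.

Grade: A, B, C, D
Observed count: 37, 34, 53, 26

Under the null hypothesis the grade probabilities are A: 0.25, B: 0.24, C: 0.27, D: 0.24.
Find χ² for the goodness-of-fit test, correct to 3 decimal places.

6.754

Expected counts E_i = n·p_i: 150×0.25 = 37.5, 150×0.24 = 36, 150×0.27 = 40.5, 150×0.24 = 36.
χ² = (37−37.5)²/37.5 + (34−36)²/36 + (53−40.5)²/40.5 + (26−36)²/36
   = 0.0067 + 0.1111 + 3.8580 + 2.7778
Sum = 6.754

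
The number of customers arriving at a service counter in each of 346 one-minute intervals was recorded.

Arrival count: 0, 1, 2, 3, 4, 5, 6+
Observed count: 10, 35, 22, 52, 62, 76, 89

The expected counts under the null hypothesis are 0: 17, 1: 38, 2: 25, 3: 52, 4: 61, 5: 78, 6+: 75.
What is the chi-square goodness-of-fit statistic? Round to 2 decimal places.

6.16

χ² = (10−17)²/17 + (35−38)²/38 + (22−25)²/25 + (52−52)²/52 + (62−61)²/61 + (76−78)²/78 + (89−75)²/75
   = 2.882 + 0.237 + 0.360 + 0.000 + 0.016 + 0.051 + 2.613
Sum = 6.16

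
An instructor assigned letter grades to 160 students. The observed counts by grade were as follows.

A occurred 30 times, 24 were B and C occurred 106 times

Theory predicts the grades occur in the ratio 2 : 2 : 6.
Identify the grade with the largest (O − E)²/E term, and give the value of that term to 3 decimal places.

Ratio total = 10. Expected counts: 160×2/10 = 32, 160×2/10 = 32, 160×6/10 = 96.
A: (30 − 32)²/32 = 4/32 = 0.1250
B: (24 − 32)²/32 = 64/32 = 2.0000
C: (106 − 96)²/96 = 100/96 = 1.0417
The largest term is for B: 2.000.

B, 2.000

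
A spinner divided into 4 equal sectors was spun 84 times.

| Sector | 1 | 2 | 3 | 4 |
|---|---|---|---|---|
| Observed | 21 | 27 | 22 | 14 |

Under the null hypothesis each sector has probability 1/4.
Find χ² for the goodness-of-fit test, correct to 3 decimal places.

4.095

Under H₀ each category has probability 1/4, so each expected count is 84/4 = 21.
1: (21 − 21)²/21 = 0/21 = 0.0000
2: (27 − 21)²/21 = 36/21 = 1.7143
3: (22 − 21)²/21 = 1/21 = 0.0476
4: (14 − 21)²/21 = 49/21 = 2.3333
Sum = 4.095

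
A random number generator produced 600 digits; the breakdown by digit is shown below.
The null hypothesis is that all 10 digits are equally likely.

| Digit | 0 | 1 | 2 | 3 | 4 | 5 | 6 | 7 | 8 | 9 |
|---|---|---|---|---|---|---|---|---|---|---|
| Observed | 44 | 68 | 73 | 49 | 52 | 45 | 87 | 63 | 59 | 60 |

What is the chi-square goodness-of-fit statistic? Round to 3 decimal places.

27.300

Expected count for each of the 10 categories: 600/10 = 60.
χ² = (44−60)²/60 + (68−60)²/60 + (73−60)²/60 + (49−60)²/60 + (52−60)²/60 + (45−60)²/60 + (87−60)²/60 + (63−60)²/60 + (59−60)²/60 + (60−60)²/60
   = 4.2667 + 1.0667 + 2.8167 + 2.0167 + 1.0667 + 3.7500 + 12.1500 + 0.1500 + 0.0167 + 0.0000
Sum = 27.300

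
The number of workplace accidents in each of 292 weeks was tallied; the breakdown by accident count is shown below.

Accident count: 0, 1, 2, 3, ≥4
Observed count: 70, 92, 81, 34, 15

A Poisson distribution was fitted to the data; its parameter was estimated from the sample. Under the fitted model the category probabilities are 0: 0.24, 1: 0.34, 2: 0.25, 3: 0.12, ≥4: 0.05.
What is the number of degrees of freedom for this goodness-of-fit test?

3

There are k = 5 categories and 1 parameter estimated from the data, so df = 5 − 1 − 1 = 3.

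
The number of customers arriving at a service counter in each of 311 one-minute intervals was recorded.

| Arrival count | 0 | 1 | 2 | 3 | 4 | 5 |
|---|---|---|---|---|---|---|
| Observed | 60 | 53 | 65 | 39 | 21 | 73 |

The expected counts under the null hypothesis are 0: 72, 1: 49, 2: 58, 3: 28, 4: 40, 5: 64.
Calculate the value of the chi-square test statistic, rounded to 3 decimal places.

17.783

0: (60 − 72)²/72 = 144/72 = 2.0000
1: (53 − 49)²/49 = 16/49 = 0.3265
2: (65 − 58)²/58 = 49/58 = 0.8448
3: (39 − 28)²/28 = 121/28 = 4.3214
4: (21 − 40)²/40 = 361/40 = 9.0250
5: (73 − 64)²/64 = 81/64 = 1.2656
Sum = 17.783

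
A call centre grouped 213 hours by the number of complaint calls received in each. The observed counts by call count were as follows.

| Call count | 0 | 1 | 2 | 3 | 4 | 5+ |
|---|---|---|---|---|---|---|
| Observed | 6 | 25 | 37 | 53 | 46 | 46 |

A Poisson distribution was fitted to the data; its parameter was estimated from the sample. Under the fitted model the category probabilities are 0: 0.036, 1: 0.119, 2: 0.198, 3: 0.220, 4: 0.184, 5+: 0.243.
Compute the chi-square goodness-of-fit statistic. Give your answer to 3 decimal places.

Expected counts E_i = n·p_i: 213×0.036 = 7.668, 213×0.119 = 25.347, 213×0.198 = 42.174, 213×0.220 = 46.86, 213×0.184 = 39.192, 213×0.243 = 51.759.
χ² = (6−7.668)²/7.668 + (25−25.347)²/25.347 + (37−42.174)²/42.174 + (53−46.86)²/46.86 + (46−39.192)²/39.192 + (46−51.759)²/51.759
   = 0.3628 + 0.0048 + 0.6348 + 0.8045 + 1.1826 + 0.6408
Sum = 3.630

3.630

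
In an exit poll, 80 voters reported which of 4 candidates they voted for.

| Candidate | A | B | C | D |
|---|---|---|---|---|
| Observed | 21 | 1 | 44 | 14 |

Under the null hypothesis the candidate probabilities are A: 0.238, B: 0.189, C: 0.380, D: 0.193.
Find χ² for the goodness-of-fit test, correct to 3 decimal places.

19.606

Expected counts E_i = n·p_i: 80×0.238 = 19.04, 80×0.189 = 15.12, 80×0.380 = 30.4, 80×0.193 = 15.44.
χ² = (21−19.04)²/19.04 + (1−15.12)²/15.12 + (44−30.4)²/30.4 + (14−15.44)²/15.44
   = 0.2018 + 13.1861 + 6.0842 + 0.1343
Sum = 19.606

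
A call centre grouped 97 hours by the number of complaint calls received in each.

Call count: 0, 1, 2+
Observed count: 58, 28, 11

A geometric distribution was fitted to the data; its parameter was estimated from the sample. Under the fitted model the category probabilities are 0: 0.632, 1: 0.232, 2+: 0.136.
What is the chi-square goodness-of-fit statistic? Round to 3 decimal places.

1.885

Expected counts E_i = n·p_i: 97×0.632 = 61.304, 97×0.232 = 22.504, 97×0.136 = 13.192.
0: (58 − 61.304)²/61.304 = 10.916416/61.304 = 0.1781
1: (28 − 22.504)²/22.504 = 30.206016/22.504 = 1.3423
2+: (11 − 13.192)²/13.192 = 4.804864/13.192 = 0.3642
Sum = 1.885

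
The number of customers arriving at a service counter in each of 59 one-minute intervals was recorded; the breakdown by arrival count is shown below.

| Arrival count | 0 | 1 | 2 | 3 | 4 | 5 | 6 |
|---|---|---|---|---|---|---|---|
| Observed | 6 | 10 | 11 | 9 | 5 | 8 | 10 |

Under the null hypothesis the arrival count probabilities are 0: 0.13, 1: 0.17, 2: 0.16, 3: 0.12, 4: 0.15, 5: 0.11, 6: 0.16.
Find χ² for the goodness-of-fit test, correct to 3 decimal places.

Expected counts E_i = n·p_i: 59×0.13 = 7.67, 59×0.17 = 10.03, 59×0.16 = 9.44, 59×0.12 = 7.08, 59×0.15 = 8.85, 59×0.11 = 6.49, 59×0.16 = 9.44.
cat         O        E   (O−E)²/E
0           6     7.67     0.3636
1          10    10.03     0.0001
2          11     9.44     0.2578
3           9     7.08     0.5207
4           5     8.85     1.6749
5           8     6.49     0.3513
6          10     9.44     0.0332
Sum = 3.202

3.202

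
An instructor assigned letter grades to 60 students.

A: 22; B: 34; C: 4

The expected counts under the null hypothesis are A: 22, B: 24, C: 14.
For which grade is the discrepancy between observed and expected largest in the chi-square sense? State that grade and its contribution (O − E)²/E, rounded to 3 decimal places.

χ² = (22−22)²/22 + (34−24)²/24 + (4−14)²/14
   = 0.0000 + 4.1667 + 7.1429
The largest term is for C: 7.143.

C, 7.143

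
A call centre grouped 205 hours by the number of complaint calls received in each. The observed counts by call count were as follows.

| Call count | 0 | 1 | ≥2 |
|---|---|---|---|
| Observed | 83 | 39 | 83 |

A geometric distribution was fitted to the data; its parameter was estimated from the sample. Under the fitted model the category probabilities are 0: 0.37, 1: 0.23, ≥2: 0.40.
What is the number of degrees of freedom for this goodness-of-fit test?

1

There are k = 3 categories and 1 parameter estimated from the data, so df = 3 − 1 − 1 = 1.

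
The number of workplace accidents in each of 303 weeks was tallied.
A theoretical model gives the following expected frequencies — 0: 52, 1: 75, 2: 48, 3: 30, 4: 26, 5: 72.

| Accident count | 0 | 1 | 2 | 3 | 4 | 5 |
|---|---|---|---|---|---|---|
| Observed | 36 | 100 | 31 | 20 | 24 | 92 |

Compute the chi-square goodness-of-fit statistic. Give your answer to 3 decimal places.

χ² = (36−52)²/52 + (100−75)²/75 + (31−48)²/48 + (20−30)²/30 + (24−26)²/26 + (92−72)²/72
   = 4.9231 + 8.3333 + 6.0208 + 3.3333 + 0.1538 + 5.5556
Sum = 28.320

28.320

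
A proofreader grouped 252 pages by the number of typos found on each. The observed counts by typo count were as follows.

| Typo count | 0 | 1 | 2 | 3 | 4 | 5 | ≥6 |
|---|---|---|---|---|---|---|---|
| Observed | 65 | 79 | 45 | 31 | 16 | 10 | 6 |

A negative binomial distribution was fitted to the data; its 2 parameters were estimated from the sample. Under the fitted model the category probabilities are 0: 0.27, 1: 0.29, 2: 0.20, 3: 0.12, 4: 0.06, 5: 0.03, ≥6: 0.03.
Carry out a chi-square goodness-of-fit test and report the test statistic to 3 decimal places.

Expected counts E_i = n·p_i: 252×0.27 = 68.04, 252×0.29 = 73.08, 252×0.20 = 50.4, 252×0.12 = 30.24, 252×0.06 = 15.12, 252×0.03 = 7.56, 252×0.03 = 7.56.
0: (65 − 68.04)²/68.04 = 9.2416/68.04 = 0.1358
1: (79 − 73.08)²/73.08 = 35.0464/73.08 = 0.4796
2: (45 − 50.4)²/50.4 = 29.16/50.4 = 0.5786
3: (31 − 30.24)²/30.24 = 0.5776/30.24 = 0.0191
4: (16 − 15.12)²/15.12 = 0.7744/15.12 = 0.0512
5: (10 − 7.56)²/7.56 = 5.9536/7.56 = 0.7875
≥6: (6 − 7.56)²/7.56 = 2.4336/7.56 = 0.3219
Sum = 2.374

2.374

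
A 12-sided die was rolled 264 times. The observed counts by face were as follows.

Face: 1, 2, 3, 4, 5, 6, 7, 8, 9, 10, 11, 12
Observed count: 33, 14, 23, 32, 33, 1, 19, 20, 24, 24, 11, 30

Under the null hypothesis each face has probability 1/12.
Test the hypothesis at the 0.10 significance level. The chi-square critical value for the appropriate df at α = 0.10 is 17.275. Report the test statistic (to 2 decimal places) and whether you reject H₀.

47.91; reject

Expected count for each of the 12 categories: 264/12 = 22.
1: (33 − 22)²/22 = 121/22 = 5.500
2: (14 − 22)²/22 = 64/22 = 2.909
3: (23 − 22)²/22 = 1/22 = 0.045
4: (32 − 22)²/22 = 100/22 = 4.545
5: (33 − 22)²/22 = 121/22 = 5.500
6: (1 − 22)²/22 = 441/22 = 20.045
7: (19 − 22)²/22 = 9/22 = 0.409
8: (20 − 22)²/22 = 4/22 = 0.182
9: (24 − 22)²/22 = 4/22 = 0.182
10: (24 − 22)²/22 = 4/22 = 0.182
11: (11 − 22)²/22 = 121/22 = 5.500
12: (30 − 22)²/22 = 64/22 = 2.909
Sum = 47.91
df = 11. Since 47.91 > 17.275, we reject H₀.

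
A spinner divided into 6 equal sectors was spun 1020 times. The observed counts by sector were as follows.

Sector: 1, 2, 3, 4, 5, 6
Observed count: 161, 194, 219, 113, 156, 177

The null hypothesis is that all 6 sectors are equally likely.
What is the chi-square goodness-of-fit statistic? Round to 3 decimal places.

Expected count for each of the 6 categories: 1020/6 = 170.
χ² = (161−170)²/170 + (194−170)²/170 + (219−170)²/170 + (113−170)²/170 + (156−170)²/170 + (177−170)²/170
   = 0.4765 + 3.3882 + 14.1235 + 19.1118 + 1.1529 + 0.2882
Sum = 38.541

38.541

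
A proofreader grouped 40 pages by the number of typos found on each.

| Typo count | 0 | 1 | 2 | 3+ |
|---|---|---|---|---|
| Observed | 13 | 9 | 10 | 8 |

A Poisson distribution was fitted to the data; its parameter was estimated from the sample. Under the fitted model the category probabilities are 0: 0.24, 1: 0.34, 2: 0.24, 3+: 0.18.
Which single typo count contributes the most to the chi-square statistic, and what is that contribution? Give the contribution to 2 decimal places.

Expected counts E_i = n·p_i: 40×0.24 = 9.6, 40×0.34 = 13.6, 40×0.24 = 9.6, 40×0.18 = 7.2.
χ² = (13−9.6)²/9.6 + (9−13.6)²/13.6 + (10−9.6)²/9.6 + (8−7.2)²/7.2
   = 1.204 + 1.556 + 0.017 + 0.089
The largest term is for 1: 1.56.

1, 1.56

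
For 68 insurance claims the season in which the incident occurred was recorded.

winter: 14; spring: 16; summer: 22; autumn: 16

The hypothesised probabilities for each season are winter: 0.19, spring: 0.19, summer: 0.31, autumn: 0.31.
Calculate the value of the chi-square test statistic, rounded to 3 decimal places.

2.089

Expected counts E_i = n·p_i: 68×0.19 = 12.92, 68×0.19 = 12.92, 68×0.31 = 21.08, 68×0.31 = 21.08.
χ² = (14−12.92)²/12.92 + (16−12.92)²/12.92 + (22−21.08)²/21.08 + (16−21.08)²/21.08
   = 0.0903 + 0.7342 + 0.0402 + 1.2242
Sum = 2.089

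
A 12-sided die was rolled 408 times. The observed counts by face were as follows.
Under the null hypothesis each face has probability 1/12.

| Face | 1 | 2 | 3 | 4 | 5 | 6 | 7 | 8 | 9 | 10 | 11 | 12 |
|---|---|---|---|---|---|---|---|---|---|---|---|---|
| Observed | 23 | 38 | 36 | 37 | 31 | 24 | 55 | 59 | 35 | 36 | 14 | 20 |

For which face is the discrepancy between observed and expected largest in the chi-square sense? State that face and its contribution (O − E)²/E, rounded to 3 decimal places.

8, 18.382

Under H₀ each category has probability 1/12, so each expected count is 408/12 = 34.
χ² = (23−34)²/34 + (38−34)²/34 + (36−34)²/34 + (37−34)²/34 + (31−34)²/34 + (24−34)²/34 + (55−34)²/34 + (59−34)²/34 + (35−34)²/34 + (36−34)²/34 + (14−34)²/34 + (20−34)²/34
   = 3.5588 + 0.4706 + 0.1176 + 0.2647 + 0.2647 + 2.9412 + 12.9706 + 18.3824 + 0.0294 + 0.1176 + 11.7647 + 5.7647
The largest term is for 8: 18.382.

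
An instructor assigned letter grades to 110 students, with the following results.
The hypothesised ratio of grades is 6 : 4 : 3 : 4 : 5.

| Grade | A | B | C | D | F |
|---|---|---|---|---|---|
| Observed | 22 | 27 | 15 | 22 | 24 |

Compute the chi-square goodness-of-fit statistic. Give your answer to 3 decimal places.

Ratio total = 22. Expected counts: 110×6/22 = 30, 110×4/22 = 20, 110×3/22 = 15, 110×4/22 = 20, 110×5/22 = 25.
χ² = (22−30)²/30 + (27−20)²/20 + (15−15)²/15 + (22−20)²/20 + (24−25)²/25
   = 2.1333 + 2.4500 + 0.0000 + 0.2000 + 0.0400
Sum = 4.823

4.823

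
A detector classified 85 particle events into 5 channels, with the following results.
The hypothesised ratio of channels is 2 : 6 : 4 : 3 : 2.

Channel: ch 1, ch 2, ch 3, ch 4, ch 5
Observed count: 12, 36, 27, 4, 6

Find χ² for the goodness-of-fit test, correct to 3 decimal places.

13.717

Ratio total = 17. Expected counts: 85×2/17 = 10, 85×6/17 = 30, 85×4/17 = 20, 85×3/17 = 15, 85×2/17 = 10.
χ² = (12−10)²/10 + (36−30)²/30 + (27−20)²/20 + (4−15)²/15 + (6−10)²/10
   = 0.4000 + 1.2000 + 2.4500 + 8.0667 + 1.6000
Sum = 13.717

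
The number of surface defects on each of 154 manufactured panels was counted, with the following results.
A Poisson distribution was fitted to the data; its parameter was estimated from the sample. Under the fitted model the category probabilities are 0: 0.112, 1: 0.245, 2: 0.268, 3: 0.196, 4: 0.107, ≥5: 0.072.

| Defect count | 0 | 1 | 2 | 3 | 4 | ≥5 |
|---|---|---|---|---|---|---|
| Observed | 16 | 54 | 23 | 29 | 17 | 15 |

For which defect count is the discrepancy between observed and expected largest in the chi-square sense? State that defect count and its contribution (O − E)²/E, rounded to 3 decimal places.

2, 8.089

Expected counts E_i = n·p_i: 154×0.112 = 17.248, 154×0.245 = 37.73, 154×0.268 = 41.272, 154×0.196 = 30.184, 154×0.107 = 16.478, 154×0.072 = 11.088.
0: (16 − 17.248)²/17.248 = 1.557504/17.248 = 0.0903
1: (54 − 37.73)²/37.73 = 264.7129/37.73 = 7.0160
2: (23 − 41.272)²/41.272 = 333.865984/41.272 = 8.0894
3: (29 − 30.184)²/30.184 = 1.401856/30.184 = 0.0464
4: (17 − 16.478)²/16.478 = 0.272484/16.478 = 0.0165
≥5: (15 − 11.088)²/11.088 = 15.303744/11.088 = 1.3802
The largest term is for 2: 8.089.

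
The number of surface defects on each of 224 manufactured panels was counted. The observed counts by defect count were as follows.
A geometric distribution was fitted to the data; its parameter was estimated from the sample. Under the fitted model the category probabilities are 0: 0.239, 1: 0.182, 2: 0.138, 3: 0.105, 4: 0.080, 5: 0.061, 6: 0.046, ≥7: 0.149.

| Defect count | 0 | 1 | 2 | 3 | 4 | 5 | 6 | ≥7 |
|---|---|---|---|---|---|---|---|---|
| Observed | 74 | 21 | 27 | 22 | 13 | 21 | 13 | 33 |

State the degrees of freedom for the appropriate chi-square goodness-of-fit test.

There are k = 8 categories and 1 parameter estimated from the data, so df = 8 − 1 − 1 = 6.

6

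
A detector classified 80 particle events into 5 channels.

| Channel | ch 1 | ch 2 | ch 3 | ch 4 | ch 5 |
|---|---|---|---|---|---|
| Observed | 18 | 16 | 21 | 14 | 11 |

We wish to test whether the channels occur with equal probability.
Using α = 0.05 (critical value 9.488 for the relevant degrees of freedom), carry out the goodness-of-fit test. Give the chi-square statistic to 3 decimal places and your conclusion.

3.625; do not reject

Expected count for each of the 5 categories: 80/5 = 16.
χ² = (18−16)²/16 + (16−16)²/16 + (21−16)²/16 + (14−16)²/16 + (11−16)²/16
   = 0.2500 + 0.0000 + 1.5625 + 0.2500 + 1.5625
Sum = 3.625
df = 4. Since 3.625 < 9.488, we do not reject H₀.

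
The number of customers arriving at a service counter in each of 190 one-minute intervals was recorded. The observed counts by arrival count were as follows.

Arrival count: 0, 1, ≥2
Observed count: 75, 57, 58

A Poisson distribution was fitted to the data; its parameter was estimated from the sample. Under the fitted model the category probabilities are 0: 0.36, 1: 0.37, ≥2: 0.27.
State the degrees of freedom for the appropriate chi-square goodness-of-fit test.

There are k = 3 categories and 1 parameter estimated from the data, so df = 3 − 1 − 1 = 1.

1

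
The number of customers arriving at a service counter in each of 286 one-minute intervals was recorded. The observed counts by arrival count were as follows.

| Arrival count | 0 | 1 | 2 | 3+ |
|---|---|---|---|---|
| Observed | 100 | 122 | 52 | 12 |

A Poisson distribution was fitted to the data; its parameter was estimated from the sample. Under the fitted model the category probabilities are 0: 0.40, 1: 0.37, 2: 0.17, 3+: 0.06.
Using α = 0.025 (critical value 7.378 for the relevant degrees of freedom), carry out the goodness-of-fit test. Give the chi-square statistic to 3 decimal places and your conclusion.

Expected counts E_i = n·p_i: 286×0.40 = 114.4, 286×0.37 = 105.82, 286×0.17 = 48.62, 286×0.06 = 17.16.
0: (100 − 114.4)²/114.4 = 207.36/114.4 = 1.8126
1: (122 − 105.82)²/105.82 = 261.7924/105.82 = 2.4739
2: (52 − 48.62)²/48.62 = 11.4244/48.62 = 0.2350
3+: (12 − 17.16)²/17.16 = 26.6256/17.16 = 1.5516
Sum = 6.073
df = 2. Since 6.073 < 7.378, we do not reject H₀.

6.073; do not reject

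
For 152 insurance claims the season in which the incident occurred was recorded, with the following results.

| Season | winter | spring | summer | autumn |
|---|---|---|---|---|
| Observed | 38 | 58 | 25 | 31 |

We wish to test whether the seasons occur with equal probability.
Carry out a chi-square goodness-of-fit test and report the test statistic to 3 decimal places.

16.263

Expected count for each of the 4 categories: 152/4 = 38.
winter: (38 − 38)²/38 = 0/38 = 0.0000
spring: (58 − 38)²/38 = 400/38 = 10.5263
summer: (25 − 38)²/38 = 169/38 = 4.4474
autumn: (31 − 38)²/38 = 49/38 = 1.2895
Sum = 16.263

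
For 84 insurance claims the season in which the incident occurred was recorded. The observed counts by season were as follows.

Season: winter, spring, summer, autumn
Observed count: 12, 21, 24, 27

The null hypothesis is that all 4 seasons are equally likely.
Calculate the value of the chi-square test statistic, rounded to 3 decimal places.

Expected count for each of the 4 categories: 84/4 = 21.
cat         O        E   (O−E)²/E
winter     12       21     3.8571
spring     21       21     0.0000
summer     24       21     0.4286
autumn     27       21     1.7143
Sum = 6.000

6.000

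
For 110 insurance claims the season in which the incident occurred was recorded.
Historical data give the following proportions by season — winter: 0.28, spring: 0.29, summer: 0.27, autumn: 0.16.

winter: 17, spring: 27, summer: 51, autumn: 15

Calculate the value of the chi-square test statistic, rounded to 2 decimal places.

22.60

Expected counts E_i = n·p_i: 110×0.28 = 30.8, 110×0.29 = 31.9, 110×0.27 = 29.7, 110×0.16 = 17.6.
χ² = (17−30.8)²/30.8 + (27−31.9)²/31.9 + (51−29.7)²/29.7 + (15−17.6)²/17.6
   = 6.183 + 0.753 + 15.276 + 0.384
Sum = 22.60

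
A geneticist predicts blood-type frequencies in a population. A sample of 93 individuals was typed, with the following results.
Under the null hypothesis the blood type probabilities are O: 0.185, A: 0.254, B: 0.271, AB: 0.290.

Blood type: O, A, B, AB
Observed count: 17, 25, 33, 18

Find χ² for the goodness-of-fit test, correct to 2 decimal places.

Expected counts E_i = n·p_i: 93×0.185 = 17.205, 93×0.254 = 23.622, 93×0.271 = 25.203, 93×0.290 = 26.97.
O: (17 − 17.205)²/17.205 = 0.042025/17.205 = 0.002
A: (25 − 23.622)²/23.622 = 1.898884/23.622 = 0.080
B: (33 − 25.203)²/25.203 = 60.793209/25.203 = 2.412
AB: (18 − 26.97)²/26.97 = 80.4609/26.97 = 2.983
Sum = 5.48

5.48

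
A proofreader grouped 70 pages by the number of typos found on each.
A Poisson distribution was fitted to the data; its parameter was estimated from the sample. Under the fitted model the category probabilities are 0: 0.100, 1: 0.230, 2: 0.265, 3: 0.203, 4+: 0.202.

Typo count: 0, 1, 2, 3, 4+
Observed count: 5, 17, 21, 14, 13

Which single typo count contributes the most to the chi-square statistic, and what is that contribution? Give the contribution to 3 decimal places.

0, 0.571

Expected counts E_i = n·p_i: 70×0.100 = 7, 70×0.230 = 16.1, 70×0.265 = 18.55, 70×0.203 = 14.21, 70×0.202 = 14.14.
cat         O        E   (O−E)²/E
0           5        7     0.5714
1          17     16.1     0.0503
2          21    18.55     0.3236
3          14    14.21     0.0031
4+         13    14.14     0.0919
The largest term is for 0: 0.571.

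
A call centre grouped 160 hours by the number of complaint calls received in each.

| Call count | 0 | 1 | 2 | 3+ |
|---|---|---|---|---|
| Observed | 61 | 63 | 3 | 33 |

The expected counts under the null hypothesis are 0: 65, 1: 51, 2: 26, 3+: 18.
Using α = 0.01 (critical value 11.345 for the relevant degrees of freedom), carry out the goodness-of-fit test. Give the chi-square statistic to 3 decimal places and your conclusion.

cat         O        E   (O−E)²/E
0          61       65     0.2462
1          63       51     2.8235
2           3       26    20.3462
3+         33       18    12.5000
Sum = 35.916
df = 3. Since 35.916 > 11.345, we reject H₀.

35.916; reject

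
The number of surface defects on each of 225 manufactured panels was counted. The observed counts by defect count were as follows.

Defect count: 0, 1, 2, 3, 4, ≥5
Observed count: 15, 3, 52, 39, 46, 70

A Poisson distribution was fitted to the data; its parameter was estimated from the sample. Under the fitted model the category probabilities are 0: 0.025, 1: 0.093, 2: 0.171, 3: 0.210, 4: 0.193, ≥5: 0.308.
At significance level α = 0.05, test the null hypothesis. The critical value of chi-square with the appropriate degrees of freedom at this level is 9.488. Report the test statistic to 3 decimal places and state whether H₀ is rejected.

Expected counts E_i = n·p_i: 225×0.025 = 5.625, 225×0.093 = 20.925, 225×0.171 = 38.475, 225×0.210 = 47.25, 225×0.193 = 43.425, 225×0.308 = 69.3.
0: (15 − 5.625)²/5.625 = 87.890625/5.625 = 15.6250
1: (3 − 20.925)²/20.925 = 321.305625/20.925 = 15.3551
2: (52 − 38.475)²/38.475 = 182.925625/38.475 = 4.7544
3: (39 − 47.25)²/47.25 = 68.0625/47.25 = 1.4405
4: (46 − 43.425)²/43.425 = 6.630625/43.425 = 0.1527
≥5: (70 − 69.3)²/69.3 = 0.49/69.3 = 0.0071
Sum = 37.335
df = 4. Since 37.335 > 9.488, we reject H₀.

37.335; reject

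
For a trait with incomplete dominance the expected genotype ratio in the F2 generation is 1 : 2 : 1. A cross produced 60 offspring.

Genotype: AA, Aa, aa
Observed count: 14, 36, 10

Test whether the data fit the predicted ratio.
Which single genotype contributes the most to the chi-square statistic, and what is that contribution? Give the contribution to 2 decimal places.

Ratio total = 4. Expected counts: 60×1/4 = 15, 60×2/4 = 30, 60×1/4 = 15.
χ² = (14−15)²/15 + (36−30)²/30 + (10−15)²/15
   = 0.067 + 1.200 + 1.667
The largest term is for aa: 1.67.

aa, 1.67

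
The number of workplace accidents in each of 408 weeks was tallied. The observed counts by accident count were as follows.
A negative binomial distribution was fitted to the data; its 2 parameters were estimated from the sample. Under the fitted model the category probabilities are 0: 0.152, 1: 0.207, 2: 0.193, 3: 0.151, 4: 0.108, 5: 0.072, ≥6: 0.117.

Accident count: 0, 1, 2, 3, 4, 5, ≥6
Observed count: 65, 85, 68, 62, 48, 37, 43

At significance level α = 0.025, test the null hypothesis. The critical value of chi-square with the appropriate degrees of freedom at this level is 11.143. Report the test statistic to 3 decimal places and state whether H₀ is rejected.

Expected counts E_i = n·p_i: 408×0.152 = 62.016, 408×0.207 = 84.456, 408×0.193 = 78.744, 408×0.151 = 61.608, 408×0.108 = 44.064, 408×0.072 = 29.376, 408×0.117 = 47.736.
cat         O        E   (O−E)²/E
0          65   62.016     0.1436
1          85   84.456     0.0035
2          68   78.744     1.4659
3          62   61.608     0.0025
4          48   44.064     0.3516
5          37   29.376     1.9787
≥6         43   47.736     0.4699
Sum = 4.416
df = 4. Since 4.416 < 11.143, we do not reject H₀.

4.416; do not reject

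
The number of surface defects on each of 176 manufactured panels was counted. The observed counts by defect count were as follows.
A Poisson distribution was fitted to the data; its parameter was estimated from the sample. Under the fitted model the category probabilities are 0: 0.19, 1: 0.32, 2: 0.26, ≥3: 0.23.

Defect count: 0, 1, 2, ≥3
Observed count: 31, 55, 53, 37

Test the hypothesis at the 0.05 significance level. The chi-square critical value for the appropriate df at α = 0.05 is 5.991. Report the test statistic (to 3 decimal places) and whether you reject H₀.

Expected counts E_i = n·p_i: 176×0.19 = 33.44, 176×0.32 = 56.32, 176×0.26 = 45.76, 176×0.23 = 40.48.
χ² = (31−33.44)²/33.44 + (55−56.32)²/56.32 + (53−45.76)²/45.76 + (37−40.48)²/40.48
   = 0.1780 + 0.0309 + 1.1455 + 0.2992
Sum = 1.654
df = 2. Since 1.654 < 5.991, we do not reject H₀.

1.654; do not reject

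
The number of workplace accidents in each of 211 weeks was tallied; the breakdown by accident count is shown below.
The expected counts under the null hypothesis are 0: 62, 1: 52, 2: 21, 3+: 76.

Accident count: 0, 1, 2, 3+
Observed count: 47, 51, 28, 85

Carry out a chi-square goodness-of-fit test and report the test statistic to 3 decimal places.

χ² = (47−62)²/62 + (51−52)²/52 + (28−21)²/21 + (85−76)²/76
   = 3.6290 + 0.0192 + 2.3333 + 1.0658
Sum = 7.047

7.047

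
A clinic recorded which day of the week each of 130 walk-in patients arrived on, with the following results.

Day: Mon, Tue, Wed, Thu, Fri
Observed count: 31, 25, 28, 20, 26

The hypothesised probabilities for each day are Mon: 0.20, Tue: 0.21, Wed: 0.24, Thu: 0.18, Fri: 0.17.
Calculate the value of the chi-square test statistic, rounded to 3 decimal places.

Expected counts E_i = n·p_i: 130×0.20 = 26, 130×0.21 = 27.3, 130×0.24 = 31.2, 130×0.18 = 23.4, 130×0.17 = 22.1.
cat         O        E   (O−E)²/E
Mon        31       26     0.9615
Tue        25     27.3     0.1938
Wed        28     31.2     0.3282
Thu        20     23.4     0.4940
Fri        26     22.1     0.6882
Sum = 2.666

2.666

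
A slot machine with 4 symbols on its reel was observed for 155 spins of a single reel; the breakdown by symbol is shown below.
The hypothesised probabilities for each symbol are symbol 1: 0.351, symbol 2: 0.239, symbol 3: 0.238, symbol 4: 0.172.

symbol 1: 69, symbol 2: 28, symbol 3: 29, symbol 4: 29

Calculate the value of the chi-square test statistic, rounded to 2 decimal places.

Expected counts E_i = n·p_i: 155×0.351 = 54.405, 155×0.239 = 37.045, 155×0.238 = 36.89, 155×0.172 = 26.66.
cat           O        E   (O−E)²/E
symbol 1     69   54.405      3.915
symbol 2     28   37.045      2.208
symbol 3     29    36.89      1.688
symbol 4     29    26.66      0.205
Sum = 8.02

8.02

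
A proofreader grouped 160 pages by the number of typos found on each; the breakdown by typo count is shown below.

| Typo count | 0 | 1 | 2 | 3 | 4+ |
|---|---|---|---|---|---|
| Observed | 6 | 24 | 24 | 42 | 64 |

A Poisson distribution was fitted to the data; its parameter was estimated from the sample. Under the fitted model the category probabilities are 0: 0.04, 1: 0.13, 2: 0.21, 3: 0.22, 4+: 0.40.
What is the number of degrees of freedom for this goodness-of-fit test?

There are k = 5 categories and 1 parameter estimated from the data, so df = 5 − 1 − 1 = 3.

3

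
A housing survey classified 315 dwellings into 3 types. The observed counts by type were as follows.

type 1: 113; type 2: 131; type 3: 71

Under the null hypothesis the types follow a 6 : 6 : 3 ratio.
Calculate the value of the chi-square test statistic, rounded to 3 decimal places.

2.556

Ratio total = 15. Expected counts: 315×6/15 = 126, 315×6/15 = 126, 315×3/15 = 63.
type 1: (113 − 126)²/126 = 169/126 = 1.3413
type 2: (131 − 126)²/126 = 25/126 = 0.1984
type 3: (71 − 63)²/63 = 64/63 = 1.0159
Sum = 2.556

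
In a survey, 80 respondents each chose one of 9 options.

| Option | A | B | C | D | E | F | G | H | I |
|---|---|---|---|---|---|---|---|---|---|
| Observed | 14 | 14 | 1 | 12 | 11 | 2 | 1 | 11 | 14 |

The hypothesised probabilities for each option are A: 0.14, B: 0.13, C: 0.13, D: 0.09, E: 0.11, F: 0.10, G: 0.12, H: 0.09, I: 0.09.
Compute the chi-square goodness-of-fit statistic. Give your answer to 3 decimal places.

34.824

Expected counts E_i = n·p_i: 80×0.14 = 11.2, 80×0.13 = 10.4, 80×0.13 = 10.4, 80×0.09 = 7.2, 80×0.11 = 8.8, 80×0.10 = 8, 80×0.12 = 9.6, 80×0.09 = 7.2, 80×0.09 = 7.2.
A: (14 − 11.2)²/11.2 = 7.84/11.2 = 0.7000
B: (14 − 10.4)²/10.4 = 12.96/10.4 = 1.2462
C: (1 − 10.4)²/10.4 = 88.36/10.4 = 8.4962
D: (12 − 7.2)²/7.2 = 23.04/7.2 = 3.2000
E: (11 − 8.8)²/8.8 = 4.84/8.8 = 0.5500
F: (2 − 8)²/8 = 36/8 = 4.5000
G: (1 − 9.6)²/9.6 = 73.96/9.6 = 7.7042
H: (11 − 7.2)²/7.2 = 14.44/7.2 = 2.0056
I: (14 − 7.2)²/7.2 = 46.24/7.2 = 6.4222
Sum = 34.824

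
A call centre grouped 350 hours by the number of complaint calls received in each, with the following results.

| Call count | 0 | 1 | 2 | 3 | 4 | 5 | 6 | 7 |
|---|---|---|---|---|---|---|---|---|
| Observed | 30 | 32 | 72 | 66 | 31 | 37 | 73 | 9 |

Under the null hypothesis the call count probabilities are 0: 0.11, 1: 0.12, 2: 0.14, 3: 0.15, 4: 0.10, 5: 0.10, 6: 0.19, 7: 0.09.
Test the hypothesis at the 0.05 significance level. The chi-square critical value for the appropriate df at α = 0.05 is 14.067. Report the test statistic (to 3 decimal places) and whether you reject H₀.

35.803; reject

Expected counts E_i = n·p_i: 350×0.11 = 38.5, 350×0.12 = 42, 350×0.14 = 49, 350×0.15 = 52.5, 350×0.10 = 35, 350×0.10 = 35, 350×0.19 = 66.5, 350×0.09 = 31.5.
χ² = (30−38.5)²/38.5 + (32−42)²/42 + (72−49)²/49 + (66−52.5)²/52.5 + (31−35)²/35 + (37−35)²/35 + (73−66.5)²/66.5 + (9−31.5)²/31.5
   = 1.8766 + 2.3810 + 10.7959 + 3.4714 + 0.4571 + 0.1143 + 0.6353 + 16.0714
Sum = 35.803
df = 7. Since 35.803 > 14.067, we reject H₀.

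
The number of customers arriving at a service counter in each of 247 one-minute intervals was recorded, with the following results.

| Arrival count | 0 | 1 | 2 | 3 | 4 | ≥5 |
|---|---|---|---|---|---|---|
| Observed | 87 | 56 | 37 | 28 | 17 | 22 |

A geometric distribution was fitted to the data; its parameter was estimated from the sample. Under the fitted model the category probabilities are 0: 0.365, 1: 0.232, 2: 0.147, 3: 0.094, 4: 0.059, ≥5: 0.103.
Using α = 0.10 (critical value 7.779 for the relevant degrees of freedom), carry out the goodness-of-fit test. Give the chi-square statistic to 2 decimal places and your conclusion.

2.01; do not reject

Expected counts E_i = n·p_i: 247×0.365 = 90.155, 247×0.232 = 57.304, 247×0.147 = 36.309, 247×0.094 = 23.218, 247×0.059 = 14.573, 247×0.103 = 25.441.
χ² = (87−90.155)²/90.155 + (56−57.304)²/57.304 + (37−36.309)²/36.309 + (28−23.218)²/23.218 + (17−14.573)²/14.573 + (22−25.441)²/25.441
   = 0.110 + 0.030 + 0.013 + 0.985 + 0.404 + 0.465
Sum = 2.01
df = 4. Since 2.01 < 7.779, we do not reject H₀.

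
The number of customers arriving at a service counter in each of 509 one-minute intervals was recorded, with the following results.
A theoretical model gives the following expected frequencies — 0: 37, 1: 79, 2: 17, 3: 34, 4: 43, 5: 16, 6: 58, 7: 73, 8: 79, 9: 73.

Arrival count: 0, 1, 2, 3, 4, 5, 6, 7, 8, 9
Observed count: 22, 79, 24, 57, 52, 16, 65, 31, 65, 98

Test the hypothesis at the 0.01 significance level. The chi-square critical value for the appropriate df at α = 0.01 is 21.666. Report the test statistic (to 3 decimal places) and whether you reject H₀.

62.458; reject

0: (22 − 37)²/37 = 225/37 = 6.0811
1: (79 − 79)²/79 = 0/79 = 0.0000
2: (24 − 17)²/17 = 49/17 = 2.8824
3: (57 − 34)²/34 = 529/34 = 15.5588
4: (52 − 43)²/43 = 81/43 = 1.8837
5: (16 − 16)²/16 = 0/16 = 0.0000
6: (65 − 58)²/58 = 49/58 = 0.8448
7: (31 − 73)²/73 = 1764/73 = 24.1644
8: (65 − 79)²/79 = 196/79 = 2.4810
9: (98 − 73)²/73 = 625/73 = 8.5616
Sum = 62.458
df = 9. Since 62.458 > 21.666, we reject H₀.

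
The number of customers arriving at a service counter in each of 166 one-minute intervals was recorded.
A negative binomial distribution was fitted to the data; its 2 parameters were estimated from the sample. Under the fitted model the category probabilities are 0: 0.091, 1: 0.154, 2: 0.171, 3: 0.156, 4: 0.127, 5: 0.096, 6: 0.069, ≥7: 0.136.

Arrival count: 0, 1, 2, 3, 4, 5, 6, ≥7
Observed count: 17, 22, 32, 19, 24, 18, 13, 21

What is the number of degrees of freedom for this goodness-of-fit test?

5

There are k = 8 categories and 2 parameters estimated from the data, so df = 8 − 1 − 2 = 5.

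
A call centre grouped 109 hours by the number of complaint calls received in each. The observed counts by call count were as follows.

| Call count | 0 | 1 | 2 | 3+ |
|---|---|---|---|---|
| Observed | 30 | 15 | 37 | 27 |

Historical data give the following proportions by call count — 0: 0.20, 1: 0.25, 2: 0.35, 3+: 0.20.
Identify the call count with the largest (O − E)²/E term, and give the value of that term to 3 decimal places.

Expected counts E_i = n·p_i: 109×0.20 = 21.8, 109×0.25 = 27.25, 109×0.35 = 38.15, 109×0.20 = 21.8.
cat         O        E   (O−E)²/E
0          30     21.8     3.0844
1          15    27.25     5.5069
2          37    38.15     0.0347
3+         27     21.8     1.2404
The largest term is for 1: 5.507.

1, 5.507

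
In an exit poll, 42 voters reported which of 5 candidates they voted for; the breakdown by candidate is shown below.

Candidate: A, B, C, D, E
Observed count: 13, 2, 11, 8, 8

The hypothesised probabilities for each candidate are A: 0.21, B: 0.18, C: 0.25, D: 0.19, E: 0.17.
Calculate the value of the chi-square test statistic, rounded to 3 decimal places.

Expected counts E_i = n·p_i: 42×0.21 = 8.82, 42×0.18 = 7.56, 42×0.25 = 10.5, 42×0.19 = 7.98, 42×0.17 = 7.14.
cat         O        E   (O−E)²/E
A          13     8.82     1.9810
B           2     7.56     4.0891
C          11     10.5     0.0238
D           8     7.98     0.0001
E           8     7.14     0.1036
Sum = 6.198

6.198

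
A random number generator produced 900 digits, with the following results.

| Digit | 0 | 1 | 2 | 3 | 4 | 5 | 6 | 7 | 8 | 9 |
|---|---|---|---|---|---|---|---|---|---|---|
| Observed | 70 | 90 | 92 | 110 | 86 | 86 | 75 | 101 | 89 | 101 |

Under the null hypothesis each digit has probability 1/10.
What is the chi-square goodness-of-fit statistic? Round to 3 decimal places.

Under H₀ each category has probability 1/10, so each expected count is 900/10 = 90.
χ² = (70−90)²/90 + (90−90)²/90 + (92−90)²/90 + (110−90)²/90 + (86−90)²/90 + (86−90)²/90 + (75−90)²/90 + (101−90)²/90 + (89−90)²/90 + (101−90)²/90
   = 4.4444 + 0.0000 + 0.0444 + 4.4444 + 0.1778 + 0.1778 + 2.5000 + 1.3444 + 0.0111 + 1.3444
Sum = 14.489

14.489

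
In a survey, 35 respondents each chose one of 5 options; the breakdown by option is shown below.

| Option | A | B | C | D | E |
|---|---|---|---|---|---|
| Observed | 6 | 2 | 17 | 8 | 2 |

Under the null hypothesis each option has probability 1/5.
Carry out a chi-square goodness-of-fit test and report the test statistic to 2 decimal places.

Expected count for each of the 5 categories: 35/5 = 7.
χ² = (6−7)²/7 + (2−7)²/7 + (17−7)²/7 + (8−7)²/7 + (2−7)²/7
   = 0.143 + 3.571 + 14.286 + 0.143 + 3.571
Sum = 21.71

21.71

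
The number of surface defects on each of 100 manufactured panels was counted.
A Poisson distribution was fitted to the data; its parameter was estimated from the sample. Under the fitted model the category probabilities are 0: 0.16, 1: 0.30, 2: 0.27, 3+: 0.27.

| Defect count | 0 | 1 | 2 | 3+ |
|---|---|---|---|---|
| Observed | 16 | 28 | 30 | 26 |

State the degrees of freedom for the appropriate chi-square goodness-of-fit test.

There are k = 4 categories and 1 parameter estimated from the data, so df = 4 − 1 − 1 = 2.

2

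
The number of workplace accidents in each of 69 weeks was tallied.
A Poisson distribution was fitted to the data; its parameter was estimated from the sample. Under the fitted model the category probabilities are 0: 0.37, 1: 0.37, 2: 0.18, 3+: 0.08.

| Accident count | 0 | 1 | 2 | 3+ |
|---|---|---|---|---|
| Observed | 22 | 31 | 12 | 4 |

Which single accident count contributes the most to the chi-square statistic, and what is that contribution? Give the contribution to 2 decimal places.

1, 1.17

Expected counts E_i = n·p_i: 69×0.37 = 25.53, 69×0.37 = 25.53, 69×0.18 = 12.42, 69×0.08 = 5.52.
cat         O        E   (O−E)²/E
0          22    25.53      0.488
1          31    25.53      1.172
2          12    12.42      0.014
3+          4     5.52      0.419
The largest term is for 1: 1.17.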